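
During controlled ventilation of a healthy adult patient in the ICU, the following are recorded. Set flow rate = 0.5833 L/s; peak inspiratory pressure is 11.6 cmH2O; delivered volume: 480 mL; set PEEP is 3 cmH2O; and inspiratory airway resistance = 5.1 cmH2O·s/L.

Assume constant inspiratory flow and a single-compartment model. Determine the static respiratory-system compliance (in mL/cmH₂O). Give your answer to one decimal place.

Equation of motion (constant flow): PIP = Vt/C + R·V̇ + PEEP.
Vt/C = PIP − R·V̇ − PEEP = 11.6 − 5.1×0.5833 − 3 = 11.6 − 2.975 − 3 = 5.625 cmH2O.
C = Vt / 5.625 = 480 / 5.625 = 85.333 mL/cmH2O.

85.3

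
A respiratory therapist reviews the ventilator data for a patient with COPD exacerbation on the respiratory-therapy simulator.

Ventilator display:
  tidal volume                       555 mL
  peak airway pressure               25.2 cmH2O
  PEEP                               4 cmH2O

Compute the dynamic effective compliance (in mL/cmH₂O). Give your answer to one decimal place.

26.2

Dynamic compliance = Vt / (PIP − PEEP) = 555 / (25.2 − 4) = 555 / 21.2 = 26.179 mL/cmH2O.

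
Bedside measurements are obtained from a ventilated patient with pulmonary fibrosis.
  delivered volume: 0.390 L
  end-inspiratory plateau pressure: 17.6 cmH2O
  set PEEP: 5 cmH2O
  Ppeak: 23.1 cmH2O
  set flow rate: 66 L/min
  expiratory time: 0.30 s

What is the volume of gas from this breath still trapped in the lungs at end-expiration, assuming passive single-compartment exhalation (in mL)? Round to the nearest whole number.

Flow: 66 L/min ÷ 60 = 1.1 L/s.
R = (PIP − Pplat)/V̇ = (23.1 − 17.6) / 1.1 = 5.5/1.1 = 5.0 cmH2O·s/L.
C = Vt/(Pplat − PEEP) = 390.0 / (17.6 − 5) = 390.0/12.6 = 30.952 mL/cmH2O.
τ = R × C = 5.0 × 0.03095 L/cmH2O = 0.1548 s.
Fraction remaining = e^(−Te/τ) = e^(−0.30/0.1548) = 0.144.
Trapped volume = 390.0 × 0.144 = 56.16 mL.

56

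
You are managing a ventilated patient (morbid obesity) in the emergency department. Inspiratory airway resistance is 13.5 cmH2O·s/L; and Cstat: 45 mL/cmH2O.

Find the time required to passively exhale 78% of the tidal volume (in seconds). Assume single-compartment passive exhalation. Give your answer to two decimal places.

0.92

τ = R × C = 13.5 × 45 mL/cmH2O = 13.5 × 0.045 L/cmH2O = 0.6075 s.
Exhaled fraction f = 1 − e^(−t/τ) → t = −τ·ln(1 − f) = −0.6075·ln(0.22) = 0.9198 s.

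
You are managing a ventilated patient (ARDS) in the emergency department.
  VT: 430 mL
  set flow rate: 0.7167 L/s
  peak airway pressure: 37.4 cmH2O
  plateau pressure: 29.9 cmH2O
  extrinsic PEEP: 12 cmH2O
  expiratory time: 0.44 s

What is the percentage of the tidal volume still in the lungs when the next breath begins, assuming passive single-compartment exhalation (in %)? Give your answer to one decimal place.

R = (PIP − Pplat)/V̇ = (37.4 − 29.9) / 0.7167 = 7.5/0.7167 = 10.465 cmH2O·s/L.
C = Vt/(Pplat − PEEP) = 430.0 / (29.9 − 12) = 430.0/17.9 = 24.022 mL/cmH2O.
τ = R × C = 10.465 × 0.02402 L/cmH2O = 0.2514 s.
Fraction remaining at end-expiration = e^(−Te/τ) = e^(−0.44/0.2514) = 0.1737 → 17.37%.

17.4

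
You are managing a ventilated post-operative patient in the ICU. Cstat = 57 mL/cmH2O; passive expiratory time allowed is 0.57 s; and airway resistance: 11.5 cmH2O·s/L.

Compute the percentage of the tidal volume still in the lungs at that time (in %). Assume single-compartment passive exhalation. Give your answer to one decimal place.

τ = R × C = 11.5 × 57 mL/cmH2O = 11.5 × 0.057 L/cmH2O = 0.6555 s.
Passive exhalation: V(t)/V₀ = e^(−t/τ) = e^(−0.57/0.6555) = 0.4191.
Fraction remaining = 0.4191 → 41.91%.

41.9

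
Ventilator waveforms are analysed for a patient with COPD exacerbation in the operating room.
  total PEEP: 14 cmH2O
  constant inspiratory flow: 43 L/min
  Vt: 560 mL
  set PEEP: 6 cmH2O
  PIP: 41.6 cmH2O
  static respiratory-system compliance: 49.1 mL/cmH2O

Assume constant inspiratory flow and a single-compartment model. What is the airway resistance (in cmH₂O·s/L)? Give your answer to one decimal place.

22.6

Flow: 43 L/min ÷ 60 = 0.7167 L/s.
Total PEEP = 14 cmH2O (set 6 + intrinsic 8); this is the baseline alveolar pressure.
Equation of motion (constant flow): PIP = Vt/C + R·V̇ + PEEP.
R·V̇ = PIP − Vt/C − PEEP = 41.6 − 560/49.1 − 14 = 41.6 − 11.405 − 14 = 16.195 cmH2O.
R = 16.195 / 0.7167 = 22.597 cmH2O·s/L.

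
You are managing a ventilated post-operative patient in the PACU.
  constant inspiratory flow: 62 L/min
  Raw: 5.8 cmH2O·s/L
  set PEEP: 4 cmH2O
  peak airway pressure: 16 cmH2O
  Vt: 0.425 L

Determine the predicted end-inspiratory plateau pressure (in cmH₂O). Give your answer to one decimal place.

10.0

Flow: 62 L/min ÷ 60 = 1.0333 L/s.
Pplat = PIP − Raw × flow = 16 − 5.8 × 1.0333 = 16 − 5.993 = 10.007 cmH2O.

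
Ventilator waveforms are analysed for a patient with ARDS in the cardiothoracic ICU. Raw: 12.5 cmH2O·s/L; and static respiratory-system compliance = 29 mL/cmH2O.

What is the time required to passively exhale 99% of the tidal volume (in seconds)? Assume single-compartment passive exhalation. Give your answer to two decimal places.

τ = R × C = 12.5 × 29 mL/cmH2O = 12.5 × 0.029 L/cmH2O = 0.3625 s.
Exhaled fraction f = 1 − e^(−t/τ) → t = −τ·ln(1 − f) = −0.3625·ln(0.01) = 1.669 s.

1.67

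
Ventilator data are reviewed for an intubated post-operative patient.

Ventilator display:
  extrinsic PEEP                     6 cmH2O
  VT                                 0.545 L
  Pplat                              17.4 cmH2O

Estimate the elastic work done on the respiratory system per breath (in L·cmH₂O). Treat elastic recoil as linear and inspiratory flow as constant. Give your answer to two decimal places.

Elastic work ≈ ½ × (Pplat − PEEP) × Vt = 0.5 × (17.4 − 6) × 0.545 L = 0.5 × 11.4 × 0.545 = 3.107 L·cmH2O.

3.11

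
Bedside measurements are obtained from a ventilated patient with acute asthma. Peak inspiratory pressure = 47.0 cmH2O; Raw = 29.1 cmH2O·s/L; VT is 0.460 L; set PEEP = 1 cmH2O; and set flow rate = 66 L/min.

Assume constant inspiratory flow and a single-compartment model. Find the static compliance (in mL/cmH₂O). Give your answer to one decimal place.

32.9

Flow: 66 L/min ÷ 60 = 1.1 L/s.
Equation of motion (constant flow): PIP = Vt/C + R·V̇ + PEEP.
Vt/C = PIP − R·V̇ − PEEP = 47.0 − 29.1×1.1 − 1 = 47.0 − 32.01 − 1 = 13.99 cmH2O.
C = Vt / 13.99 = 460 / 13.99 = 32.881 mL/cmH2O.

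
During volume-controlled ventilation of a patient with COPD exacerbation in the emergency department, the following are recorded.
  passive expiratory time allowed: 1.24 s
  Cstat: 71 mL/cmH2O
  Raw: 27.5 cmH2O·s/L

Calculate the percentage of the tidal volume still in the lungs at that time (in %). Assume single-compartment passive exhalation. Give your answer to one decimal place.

53.0

τ = R × C = 27.5 × 71 mL/cmH2O = 27.5 × 0.071 L/cmH2O = 1.953 s.
Passive exhalation: V(t)/V₀ = e^(−t/τ) = e^(−1.24/1.953) = 0.53.
Fraction remaining = 0.53 → 53.0%.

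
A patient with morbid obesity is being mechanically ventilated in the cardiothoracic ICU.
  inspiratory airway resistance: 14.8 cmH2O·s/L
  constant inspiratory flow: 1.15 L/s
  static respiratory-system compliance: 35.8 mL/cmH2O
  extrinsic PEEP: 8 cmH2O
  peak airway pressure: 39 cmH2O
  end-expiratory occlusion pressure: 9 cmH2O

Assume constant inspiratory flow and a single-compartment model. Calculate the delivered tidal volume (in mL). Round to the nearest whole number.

465

Total PEEP = 9 cmH2O (set 8 + intrinsic 1); this is the baseline alveolar pressure.
Equation of motion (constant flow): PIP = Vt/C + R·V̇ + PEEP.
Vt/C = PIP − R·V̇ − PEEP = 39 − 17.02 − 9 = 12.98 cmH2O.
Vt = C × 12.98 = 35.8 × 12.98 = 464.68 mL.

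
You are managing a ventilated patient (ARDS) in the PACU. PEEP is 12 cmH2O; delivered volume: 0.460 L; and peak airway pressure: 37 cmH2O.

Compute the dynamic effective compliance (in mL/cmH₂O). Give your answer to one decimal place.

18.4

Dynamic compliance = Vt / (PIP − PEEP) = 460 / (37 − 12) = 460 / 25.0 = 18.4 mL/cmH2O.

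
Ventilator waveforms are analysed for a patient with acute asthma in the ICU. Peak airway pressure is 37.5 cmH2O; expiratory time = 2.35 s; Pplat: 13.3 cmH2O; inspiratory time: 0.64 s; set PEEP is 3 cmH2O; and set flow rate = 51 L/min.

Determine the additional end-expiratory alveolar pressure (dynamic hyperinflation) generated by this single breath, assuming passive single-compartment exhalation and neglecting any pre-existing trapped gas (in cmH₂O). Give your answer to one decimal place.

2.2

Flow: 51 L/min ÷ 60 = 0.85 L/s.
Vt = flow × Ti = 0.85 L/s × 0.64 s × 1000 mL/L = 544.0 mL.
R = (PIP − Pplat)/V̇ = (37.5 − 13.3) / 0.85 = 24.2/0.85 = 28.471 cmH2O·s/L.
C = Vt/(Pplat − PEEP) = 544.0 / (13.3 − 3) = 544.0/10.3 = 52.816 mL/cmH2O.
τ = R × C = 28.471 × 0.05282 L/cmH2O = 1.504 s.
Fraction remaining = e^(−Te/τ) = e^(−2.35/1.504) = 0.2096; trapped volume = 544.0 × 0.2096 = 114.02 mL.
Additional alveolar pressure from trapping ≈ V_trapped / C = 114.02 / 52.816 = 2.159 cmH2O.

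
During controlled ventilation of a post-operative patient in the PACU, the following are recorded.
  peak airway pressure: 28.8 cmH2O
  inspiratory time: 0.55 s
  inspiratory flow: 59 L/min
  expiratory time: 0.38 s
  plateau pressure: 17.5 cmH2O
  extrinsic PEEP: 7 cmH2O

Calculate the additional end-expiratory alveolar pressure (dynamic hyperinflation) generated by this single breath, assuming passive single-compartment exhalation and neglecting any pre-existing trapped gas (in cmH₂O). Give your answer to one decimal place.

5.5

Flow: 59 L/min ÷ 60 = 0.9833 L/s.
Vt = flow × Ti = 0.9833 L/s × 0.55 s × 1000 mL/L = 540.82 mL.
R = (PIP − Pplat)/V̇ = (28.8 − 17.5) / 0.9833 = 11.3/0.9833 = 11.492 cmH2O·s/L.
C = Vt/(Pplat − PEEP) = 540.82 / (17.5 − 7) = 540.82/10.5 = 51.507 mL/cmH2O.
τ = R × C = 11.492 × 0.05151 L/cmH2O = 0.592 s.
Fraction remaining = e^(−Te/τ) = e^(−0.38/0.592) = 0.5263; trapped volume = 540.82 × 0.5263 = 284.63 mL.
Additional alveolar pressure from trapping ≈ V_trapped / C = 284.63 / 51.507 = 5.526 cmH2O.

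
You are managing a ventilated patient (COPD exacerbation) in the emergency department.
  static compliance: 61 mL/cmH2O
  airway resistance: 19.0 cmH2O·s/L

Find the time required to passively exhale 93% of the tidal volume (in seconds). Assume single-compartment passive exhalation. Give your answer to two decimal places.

τ = R × C = 19.0 × 61 mL/cmH2O = 19.0 × 0.061 L/cmH2O = 1.159 s.
Exhaled fraction f = 1 − e^(−t/τ) → t = −τ·ln(1 − f) = −1.159·ln(0.07) = 3.082 s.

3.08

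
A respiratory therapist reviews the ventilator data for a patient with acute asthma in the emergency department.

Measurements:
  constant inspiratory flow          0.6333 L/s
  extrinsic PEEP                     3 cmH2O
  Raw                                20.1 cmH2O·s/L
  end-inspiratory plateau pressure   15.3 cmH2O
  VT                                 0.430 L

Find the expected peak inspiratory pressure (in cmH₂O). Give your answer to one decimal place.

PIP = Pplat + Raw × flow = 15.3 + 20.1 × 0.6333 = 15.3 + 12.729 = 28.029 cmH2O.

28.0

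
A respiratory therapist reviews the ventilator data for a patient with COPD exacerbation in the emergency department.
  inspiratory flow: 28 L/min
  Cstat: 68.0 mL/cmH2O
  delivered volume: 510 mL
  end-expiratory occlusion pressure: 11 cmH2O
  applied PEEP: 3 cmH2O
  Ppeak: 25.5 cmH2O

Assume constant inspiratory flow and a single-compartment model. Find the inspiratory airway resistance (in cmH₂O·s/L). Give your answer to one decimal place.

15.0

Flow: 28 L/min ÷ 60 = 0.4667 L/s.
Total PEEP = 11 cmH2O (set 3 + intrinsic 8); this is the baseline alveolar pressure.
Equation of motion (constant flow): PIP = Vt/C + R·V̇ + PEEP.
R·V̇ = PIP − Vt/C − PEEP = 25.5 − 510/68.0 − 11 = 25.5 − 7.5 − 11 = 7.0 cmH2O.
R = 7.0 / 0.4667 = 14.999 cmH2O·s/L.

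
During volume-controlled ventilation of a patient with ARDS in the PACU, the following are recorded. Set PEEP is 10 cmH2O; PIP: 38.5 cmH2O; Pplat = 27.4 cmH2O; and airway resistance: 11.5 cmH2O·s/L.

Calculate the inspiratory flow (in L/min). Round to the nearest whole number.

58

flow = (PIP − Pplat) / Raw = (38.5 − 27.4) / 11.5 = 0.9652 L/s × 60 = 57.912 L/min.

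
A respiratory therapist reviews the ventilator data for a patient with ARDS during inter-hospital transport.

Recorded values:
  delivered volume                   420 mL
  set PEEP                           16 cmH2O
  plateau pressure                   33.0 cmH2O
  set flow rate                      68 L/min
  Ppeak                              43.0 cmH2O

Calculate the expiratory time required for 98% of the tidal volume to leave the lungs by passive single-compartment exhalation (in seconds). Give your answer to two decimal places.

Flow: 68 L/min ÷ 60 = 1.1333 L/s.
R = (PIP − Pplat)/V̇ = (43.0 − 33.0) / 1.1333 = 10.0/1.1333 = 8.824 cmH2O·s/L.
C = Vt/(Pplat − PEEP) = 420.0 / (33.0 − 16) = 420.0/17.0 = 24.706 mL/cmH2O.
τ = R × C = 8.824 × 0.02471 L/cmH2O = 0.218 s.
t = −τ·ln(1 − 0.98) = −0.218·ln(0.02) = 0.8528 s.

0.85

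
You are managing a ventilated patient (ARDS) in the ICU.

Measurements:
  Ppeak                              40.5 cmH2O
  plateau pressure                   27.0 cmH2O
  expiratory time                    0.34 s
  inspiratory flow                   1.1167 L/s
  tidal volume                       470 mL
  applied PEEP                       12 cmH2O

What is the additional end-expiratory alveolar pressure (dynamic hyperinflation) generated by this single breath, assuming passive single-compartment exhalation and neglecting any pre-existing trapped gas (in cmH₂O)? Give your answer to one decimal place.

R = (PIP − Pplat)/V̇ = (40.5 − 27.0) / 1.1167 = 13.5/1.1167 = 12.089 cmH2O·s/L.
C = Vt/(Pplat − PEEP) = 470.0 / (27.0 − 12) = 470.0/15.0 = 31.333 mL/cmH2O.
τ = R × C = 12.089 × 0.03133 L/cmH2O = 0.3787 s.
Fraction remaining = e^(−Te/τ) = e^(−0.34/0.3787) = 0.4075; trapped volume = 470.0 × 0.4075 = 191.53 mL.
Additional alveolar pressure from trapping ≈ V_trapped / C = 191.53 / 31.333 = 6.113 cmH2O.

6.1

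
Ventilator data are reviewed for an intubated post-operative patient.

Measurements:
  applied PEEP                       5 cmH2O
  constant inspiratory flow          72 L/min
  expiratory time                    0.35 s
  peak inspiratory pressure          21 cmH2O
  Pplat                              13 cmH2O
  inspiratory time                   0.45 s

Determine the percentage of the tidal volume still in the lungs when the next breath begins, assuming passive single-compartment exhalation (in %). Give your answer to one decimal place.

Flow: 72 L/min ÷ 60 = 1.2 L/s.
Vt = flow × Ti = 1.2 L/s × 0.45 s × 1000 mL/L = 540.0 mL.
R = (PIP − Pplat)/V̇ = (21 − 13) / 1.2 = 8.0/1.2 = 6.667 cmH2O·s/L.
C = Vt/(Pplat − PEEP) = 540.0 / (13 − 5) = 540.0/8.0 = 67.5 mL/cmH2O.
τ = R × C = 6.667 × 0.0675 L/cmH2O = 0.45 s.
Fraction remaining at end-expiration = e^(−Te/τ) = e^(−0.35/0.45) = 0.4594 → 45.94%.

45.9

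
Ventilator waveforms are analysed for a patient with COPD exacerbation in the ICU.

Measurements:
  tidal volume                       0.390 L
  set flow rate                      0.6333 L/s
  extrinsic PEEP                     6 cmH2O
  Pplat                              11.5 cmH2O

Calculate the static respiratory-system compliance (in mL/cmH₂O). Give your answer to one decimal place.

Cstat = Vt / (Pplat − PEEP) = 390 / (11.5 − 6) = 390 / 5.5 = 70.909 mL/cmH2O.

70.9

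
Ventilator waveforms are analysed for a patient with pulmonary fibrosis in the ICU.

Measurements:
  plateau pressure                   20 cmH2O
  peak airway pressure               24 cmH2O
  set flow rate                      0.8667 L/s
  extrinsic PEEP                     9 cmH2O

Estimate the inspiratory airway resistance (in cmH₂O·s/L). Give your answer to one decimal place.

4.6

Raw = (PIP − Pplat) / flow = (24 − 20) / 0.8667 = 4.0 / 0.8667 = 4.615 cmH2O·s/L.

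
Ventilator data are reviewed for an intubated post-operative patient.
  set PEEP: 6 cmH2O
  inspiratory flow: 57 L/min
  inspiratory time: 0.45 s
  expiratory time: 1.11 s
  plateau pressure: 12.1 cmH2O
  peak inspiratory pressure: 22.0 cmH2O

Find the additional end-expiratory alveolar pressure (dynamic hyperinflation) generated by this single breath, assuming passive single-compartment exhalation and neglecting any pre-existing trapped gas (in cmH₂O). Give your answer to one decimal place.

Flow: 57 L/min ÷ 60 = 0.95 L/s.
Vt = flow × Ti = 0.95 L/s × 0.45 s × 1000 mL/L = 427.5 mL.
R = (PIP − Pplat)/V̇ = (22.0 − 12.1) / 0.95 = 9.9/0.95 = 10.421 cmH2O·s/L.
C = Vt/(Pplat − PEEP) = 427.5 / (12.1 − 6) = 427.5/6.1 = 70.082 mL/cmH2O.
τ = R × C = 10.421 × 0.07008 L/cmH2O = 0.7303 s.
Fraction remaining = e^(−Te/τ) = e^(−1.11/0.7303) = 0.2187; trapped volume = 427.5 × 0.2187 = 93.494 mL.
Additional alveolar pressure from trapping ≈ V_trapped / C = 93.494 / 70.082 = 1.334 cmH2O.

1.3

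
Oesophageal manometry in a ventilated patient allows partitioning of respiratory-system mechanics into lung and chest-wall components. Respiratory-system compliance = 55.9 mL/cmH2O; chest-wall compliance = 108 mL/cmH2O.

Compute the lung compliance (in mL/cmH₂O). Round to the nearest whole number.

116

1/CL = 1/Crs − 1/Ccw.
1/CL = 1/55.9 − 1/108 = 0.00863.
CL = 115.87 mL/cmH2O.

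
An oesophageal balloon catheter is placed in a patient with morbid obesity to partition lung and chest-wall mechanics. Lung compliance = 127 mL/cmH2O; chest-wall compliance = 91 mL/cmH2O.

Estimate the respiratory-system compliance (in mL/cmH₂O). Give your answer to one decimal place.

Lung and chest wall are elastances in series: 1/Crs = 1/CL + 1/Ccw.
1/Crs = 1/127 + 1/91 = 0.01886.
Crs = 53.022 mL/cmH2O.

53.0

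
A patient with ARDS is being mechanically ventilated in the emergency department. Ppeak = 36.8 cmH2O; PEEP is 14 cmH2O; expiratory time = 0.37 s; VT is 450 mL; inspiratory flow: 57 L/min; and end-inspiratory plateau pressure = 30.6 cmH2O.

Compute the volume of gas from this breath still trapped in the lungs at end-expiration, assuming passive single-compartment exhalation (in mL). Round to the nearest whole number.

Flow: 57 L/min ÷ 60 = 0.95 L/s.
R = (PIP − Pplat)/V̇ = (36.8 − 30.6) / 0.95 = 6.2/0.95 = 6.526 cmH2O·s/L.
C = Vt/(Pplat − PEEP) = 450.0 / (30.6 − 14) = 450.0/16.6 = 27.108 mL/cmH2O.
τ = R × C = 6.526 × 0.02711 L/cmH2O = 0.1769 s.
Fraction remaining = e^(−Te/τ) = e^(−0.37/0.1769) = 0.1235.
Trapped volume = 450.0 × 0.1235 = 55.575 mL.

56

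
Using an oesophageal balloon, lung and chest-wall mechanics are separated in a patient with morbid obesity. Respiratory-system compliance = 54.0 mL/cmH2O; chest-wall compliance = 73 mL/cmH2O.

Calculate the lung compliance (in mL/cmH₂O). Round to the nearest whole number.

207

1/CL = 1/Crs − 1/Ccw.
1/CL = 1/54.0 − 1/73 = 0.00482.
CL = 207.47 mL/cmH2O.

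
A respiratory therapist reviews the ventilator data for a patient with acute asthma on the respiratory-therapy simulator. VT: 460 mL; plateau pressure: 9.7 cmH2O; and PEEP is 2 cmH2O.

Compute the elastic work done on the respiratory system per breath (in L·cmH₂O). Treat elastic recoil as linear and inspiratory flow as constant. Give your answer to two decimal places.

Elastic work ≈ ½ × (Pplat − PEEP) × Vt = 0.5 × (9.7 − 2) × 0.460 L = 0.5 × 7.7 × 0.460 = 1.771 L·cmH2O.

1.77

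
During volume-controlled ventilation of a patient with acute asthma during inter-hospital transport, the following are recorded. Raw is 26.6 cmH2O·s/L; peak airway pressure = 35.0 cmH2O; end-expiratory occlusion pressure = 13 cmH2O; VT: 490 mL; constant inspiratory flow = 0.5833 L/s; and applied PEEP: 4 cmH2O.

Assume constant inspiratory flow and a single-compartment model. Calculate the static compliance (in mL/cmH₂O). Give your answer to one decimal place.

Total PEEP = 13 cmH2O (set 4 + intrinsic 9); this is the baseline alveolar pressure.
Equation of motion (constant flow): PIP = Vt/C + R·V̇ + PEEP.
Vt/C = PIP − R·V̇ − PEEP = 35.0 − 26.6×0.5833 − 13 = 35.0 − 15.516 − 13 = 6.484 cmH2O.
C = Vt / 6.484 = 490 / 6.484 = 75.571 mL/cmH2O.

75.6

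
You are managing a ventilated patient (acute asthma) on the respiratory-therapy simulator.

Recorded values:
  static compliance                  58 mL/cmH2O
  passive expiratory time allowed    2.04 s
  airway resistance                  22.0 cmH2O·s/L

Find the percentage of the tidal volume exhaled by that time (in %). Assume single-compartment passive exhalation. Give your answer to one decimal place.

τ = R × C = 22.0 × 58 mL/cmH2O = 22.0 × 0.058 L/cmH2O = 1.276 s.
Passive exhalation: V(t)/V₀ = e^(−t/τ) = e^(−2.04/1.276) = 0.2021.
Fraction exhaled = 1 − 0.2021 = 0.7979 → 79.79%.

79.8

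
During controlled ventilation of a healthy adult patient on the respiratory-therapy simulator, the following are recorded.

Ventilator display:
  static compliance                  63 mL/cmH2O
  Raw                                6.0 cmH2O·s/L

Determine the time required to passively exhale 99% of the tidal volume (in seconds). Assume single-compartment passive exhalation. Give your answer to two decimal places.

τ = R × C = 6.0 × 63 mL/cmH2O = 6.0 × 0.063 L/cmH2O = 0.378 s.
Exhaled fraction f = 1 − e^(−t/τ) → t = −τ·ln(1 − f) = −0.378·ln(0.01) = 1.741 s.

1.74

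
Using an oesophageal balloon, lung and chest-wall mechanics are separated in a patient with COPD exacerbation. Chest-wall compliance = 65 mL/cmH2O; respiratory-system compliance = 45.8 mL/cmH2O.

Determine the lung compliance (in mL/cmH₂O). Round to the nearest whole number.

155

1/CL = 1/Crs − 1/Ccw.
1/CL = 1/45.8 − 1/65 = 0.006449.
CL = 155.06 mL/cmH2O.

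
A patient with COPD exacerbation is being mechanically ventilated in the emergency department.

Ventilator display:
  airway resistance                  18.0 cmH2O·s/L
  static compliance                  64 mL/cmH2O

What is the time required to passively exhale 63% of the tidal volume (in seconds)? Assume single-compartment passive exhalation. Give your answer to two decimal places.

1.15

τ = R × C = 18.0 × 64 mL/cmH2O = 18.0 × 0.064 L/cmH2O = 1.152 s.
Exhaled fraction f = 1 − e^(−t/τ) → t = −τ·ln(1 − f) = −1.152·ln(0.37) = 1.145 s.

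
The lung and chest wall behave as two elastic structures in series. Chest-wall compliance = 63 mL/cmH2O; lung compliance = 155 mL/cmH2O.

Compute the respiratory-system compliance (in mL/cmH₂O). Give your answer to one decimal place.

Lung and chest wall are elastances in series: 1/Crs = 1/CL + 1/Ccw.
1/Crs = 1/155 + 1/63 = 0.02232.
Crs = 44.803 mL/cmH2O.

44.8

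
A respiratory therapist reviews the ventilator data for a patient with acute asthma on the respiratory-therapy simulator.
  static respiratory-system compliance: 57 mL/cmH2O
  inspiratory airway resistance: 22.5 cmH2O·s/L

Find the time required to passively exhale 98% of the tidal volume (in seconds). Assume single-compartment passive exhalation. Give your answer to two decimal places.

τ = R × C = 22.5 × 57 mL/cmH2O = 22.5 × 0.057 L/cmH2O = 1.283 s.
Exhaled fraction f = 1 − e^(−t/τ) → t = −τ·ln(1 − f) = −1.283·ln(0.02) = 5.019 s.

5.02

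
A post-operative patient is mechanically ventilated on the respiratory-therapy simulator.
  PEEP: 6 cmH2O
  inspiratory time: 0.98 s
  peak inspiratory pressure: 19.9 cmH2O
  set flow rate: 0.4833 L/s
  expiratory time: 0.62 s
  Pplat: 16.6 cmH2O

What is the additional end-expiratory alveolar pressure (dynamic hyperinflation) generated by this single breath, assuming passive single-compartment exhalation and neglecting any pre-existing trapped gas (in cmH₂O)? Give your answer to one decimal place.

1.4

Vt = flow × Ti = 0.4833 L/s × 0.98 s × 1000 mL/L = 473.63 mL.
R = (PIP − Pplat)/V̇ = (19.9 − 16.6) / 0.4833 = 3.3/0.4833 = 6.828 cmH2O·s/L.
C = Vt/(Pplat − PEEP) = 473.63 / (16.6 − 6) = 473.63/10.6 = 44.682 mL/cmH2O.
τ = R × C = 6.828 × 0.04468 L/cmH2O = 0.3051 s.
Fraction remaining = e^(−Te/τ) = e^(−0.62/0.3051) = 0.1311; trapped volume = 473.63 × 0.1311 = 62.093 mL.
Additional alveolar pressure from trapping ≈ V_trapped / C = 62.093 / 44.682 = 1.39 cmH2O.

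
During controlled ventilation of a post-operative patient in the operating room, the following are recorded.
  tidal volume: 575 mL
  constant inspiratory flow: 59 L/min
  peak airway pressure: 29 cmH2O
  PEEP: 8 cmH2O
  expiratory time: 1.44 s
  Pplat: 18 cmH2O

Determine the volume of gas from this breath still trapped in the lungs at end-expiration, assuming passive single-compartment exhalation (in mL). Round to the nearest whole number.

Flow: 59 L/min ÷ 60 = 0.9833 L/s.
R = (PIP − Pplat)/V̇ = (29 − 18) / 0.9833 = 11.0/0.9833 = 11.187 cmH2O·s/L.
C = Vt/(Pplat − PEEP) = 575.0 / (18 − 8) = 575.0/10.0 = 57.5 mL/cmH2O.
τ = R × C = 11.187 × 0.0575 L/cmH2O = 0.6433 s.
Fraction remaining = e^(−Te/τ) = e^(−1.44/0.6433) = 0.1066.
Trapped volume = 575.0 × 0.1066 = 61.295 mL.

61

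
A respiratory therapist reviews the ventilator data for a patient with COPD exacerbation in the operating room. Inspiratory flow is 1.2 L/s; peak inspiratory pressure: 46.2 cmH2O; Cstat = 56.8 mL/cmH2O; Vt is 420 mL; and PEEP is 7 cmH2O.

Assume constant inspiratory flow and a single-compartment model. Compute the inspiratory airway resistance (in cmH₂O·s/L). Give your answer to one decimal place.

26.5

Equation of motion (constant flow): PIP = Vt/C + R·V̇ + PEEP.
R·V̇ = PIP − Vt/C − PEEP = 46.2 − 420/56.8 − 7 = 46.2 − 7.394 − 7 = 31.806 cmH2O.
R = 31.806 / 1.2 = 26.505 cmH2O·s/L.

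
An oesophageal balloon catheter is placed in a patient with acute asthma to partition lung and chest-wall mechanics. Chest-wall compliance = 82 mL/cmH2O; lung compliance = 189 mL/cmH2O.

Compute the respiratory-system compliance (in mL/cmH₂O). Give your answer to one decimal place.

Lung and chest wall are elastances in series: 1/Crs = 1/CL + 1/Ccw.
1/Crs = 1/189 + 1/82 = 0.01749.
Crs = 57.176 mL/cmH2O.

57.2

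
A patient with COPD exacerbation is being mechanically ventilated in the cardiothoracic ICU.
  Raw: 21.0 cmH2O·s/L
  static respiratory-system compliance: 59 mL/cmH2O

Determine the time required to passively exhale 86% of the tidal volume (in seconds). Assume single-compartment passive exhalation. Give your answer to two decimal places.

τ = R × C = 21.0 × 59 mL/cmH2O = 21.0 × 0.059 L/cmH2O = 1.239 s.
Exhaled fraction f = 1 − e^(−t/τ) → t = −τ·ln(1 − f) = −1.239·ln(0.14) = 2.436 s.

2.44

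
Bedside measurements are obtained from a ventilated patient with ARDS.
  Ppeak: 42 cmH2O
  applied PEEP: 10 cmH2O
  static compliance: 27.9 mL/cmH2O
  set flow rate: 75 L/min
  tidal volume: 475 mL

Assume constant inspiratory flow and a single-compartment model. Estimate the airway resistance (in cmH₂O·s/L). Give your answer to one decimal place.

Flow: 75 L/min ÷ 60 = 1.25 L/s.
Equation of motion (constant flow): PIP = Vt/C + R·V̇ + PEEP.
R·V̇ = PIP − Vt/C − PEEP = 42 − 475/27.9 − 10 = 42 − 17.025 − 10 = 14.975 cmH2O.
R = 14.975 / 1.25 = 11.98 cmH2O·s/L.

12.0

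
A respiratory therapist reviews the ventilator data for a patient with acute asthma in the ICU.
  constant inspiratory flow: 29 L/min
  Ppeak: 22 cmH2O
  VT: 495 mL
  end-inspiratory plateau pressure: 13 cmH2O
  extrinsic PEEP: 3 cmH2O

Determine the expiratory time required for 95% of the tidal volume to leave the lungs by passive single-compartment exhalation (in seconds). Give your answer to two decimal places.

2.76

Flow: 29 L/min ÷ 60 = 0.4833 L/s.
R = (PIP − Pplat)/V̇ = (22 − 13) / 0.4833 = 9.0/0.4833 = 18.622 cmH2O·s/L.
C = Vt/(Pplat − PEEP) = 495.0 / (13 − 3) = 495.0/10.0 = 49.5 mL/cmH2O.
τ = R × C = 18.622 × 0.0495 L/cmH2O = 0.9218 s.
t = −τ·ln(1 − 0.95) = −0.9218·ln(0.05) = 2.761 s.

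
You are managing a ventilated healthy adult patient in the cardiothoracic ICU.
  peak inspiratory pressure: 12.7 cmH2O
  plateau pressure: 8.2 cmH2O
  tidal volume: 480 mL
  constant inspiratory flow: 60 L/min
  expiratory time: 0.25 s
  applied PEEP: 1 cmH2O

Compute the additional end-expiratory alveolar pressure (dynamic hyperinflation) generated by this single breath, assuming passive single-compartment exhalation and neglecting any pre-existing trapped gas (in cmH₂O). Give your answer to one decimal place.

3.1

Flow: 60 L/min ÷ 60 = 1 L/s.
R = (PIP − Pplat)/V̇ = (12.7 − 8.2) / 1 = 4.5/1 = 4.5 cmH2O·s/L.
C = Vt/(Pplat − PEEP) = 480.0 / (8.2 − 1) = 480.0/7.2 = 66.667 mL/cmH2O.
τ = R × C = 4.5 × 0.06667 L/cmH2O = 0.3 s.
Fraction remaining = e^(−Te/τ) = e^(−0.25/0.3) = 0.4346; trapped volume = 480.0 × 0.4346 = 208.61 mL.
Additional alveolar pressure from trapping ≈ V_trapped / C = 208.61 / 66.667 = 3.129 cmH2O.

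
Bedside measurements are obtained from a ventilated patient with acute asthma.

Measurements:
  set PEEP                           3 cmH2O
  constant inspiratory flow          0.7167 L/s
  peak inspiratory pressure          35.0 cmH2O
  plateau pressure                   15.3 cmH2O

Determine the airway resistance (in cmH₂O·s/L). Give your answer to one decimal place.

27.5

Raw = (PIP − Pplat) / flow = (35.0 − 15.3) / 0.7167 = 19.7 / 0.7167 = 27.487 cmH2O·s/L.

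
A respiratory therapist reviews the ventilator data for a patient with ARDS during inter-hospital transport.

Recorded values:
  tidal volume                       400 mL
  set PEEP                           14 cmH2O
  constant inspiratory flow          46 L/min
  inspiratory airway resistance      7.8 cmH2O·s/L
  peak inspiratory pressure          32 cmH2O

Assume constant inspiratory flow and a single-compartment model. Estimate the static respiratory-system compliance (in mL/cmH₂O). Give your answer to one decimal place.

Flow: 46 L/min ÷ 60 = 0.7667 L/s.
Equation of motion (constant flow): PIP = Vt/C + R·V̇ + PEEP.
Vt/C = PIP − R·V̇ − PEEP = 32 − 7.8×0.7667 − 14 = 32 − 5.98 − 14 = 12.02 cmH2O.
C = Vt / 12.02 = 400 / 12.02 = 33.278 mL/cmH2O.

33.3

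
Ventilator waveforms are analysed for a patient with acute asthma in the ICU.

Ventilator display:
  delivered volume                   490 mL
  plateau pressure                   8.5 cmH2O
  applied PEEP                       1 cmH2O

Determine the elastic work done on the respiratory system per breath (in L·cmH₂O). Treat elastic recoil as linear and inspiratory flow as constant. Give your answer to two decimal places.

Elastic work ≈ ½ × (Pplat − PEEP) × Vt = 0.5 × (8.5 − 1) × 0.490 L = 0.5 × 7.5 × 0.490 = 1.838 L·cmH2O.

1.84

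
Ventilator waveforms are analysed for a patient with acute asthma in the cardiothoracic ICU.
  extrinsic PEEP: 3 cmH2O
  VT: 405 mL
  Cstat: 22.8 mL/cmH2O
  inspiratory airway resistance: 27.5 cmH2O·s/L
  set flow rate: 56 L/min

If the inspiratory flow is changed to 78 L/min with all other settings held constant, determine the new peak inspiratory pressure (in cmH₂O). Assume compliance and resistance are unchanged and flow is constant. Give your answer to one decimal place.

56.5

Flow: 56 L/min ÷ 60 = 0.9333 L/s.
New flow: 78 L/min ÷ 60 = 1.3 L/s.
PIP = Vt/C + R·V̇ + PEEP (constant-flow equation of motion).
Only the resistive term changes: ΔPIP = R × ΔV̇ = 27.5 × (1.3 − 0.9333) = 27.5 × 0.3667 = 10.084 cmH2O.
Original PIP = 405/22.8 + 27.5×0.9333 + 3 = 46.429 cmH2O; new PIP = 46.429 + (10.084) = 56.513 cmH2O.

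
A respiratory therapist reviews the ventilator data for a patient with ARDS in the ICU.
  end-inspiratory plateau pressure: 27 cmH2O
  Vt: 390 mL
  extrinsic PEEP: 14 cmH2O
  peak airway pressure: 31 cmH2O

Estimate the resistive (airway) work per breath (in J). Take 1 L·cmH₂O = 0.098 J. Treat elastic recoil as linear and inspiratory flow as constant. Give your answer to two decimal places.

With constant inspiratory flow the resistive pressure is constant at PIP − Pplat = 31 − 27 = 4.0 cmH2O, so resistive work = 4.0 × 0.390 = 1.56 L·cmH2O.
× 0.098 J/(L·cmH2O) → 0.1529 J.

0.15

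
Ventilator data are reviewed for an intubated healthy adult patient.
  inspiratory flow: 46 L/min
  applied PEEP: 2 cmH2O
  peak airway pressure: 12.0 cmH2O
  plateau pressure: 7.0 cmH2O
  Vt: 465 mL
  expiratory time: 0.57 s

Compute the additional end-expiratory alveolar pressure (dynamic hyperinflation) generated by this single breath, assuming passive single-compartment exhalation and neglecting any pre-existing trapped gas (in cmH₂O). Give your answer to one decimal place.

Flow: 46 L/min ÷ 60 = 0.7667 L/s.
R = (PIP − Pplat)/V̇ = (12.0 − 7.0) / 0.7667 = 5.0/0.7667 = 6.521 cmH2O·s/L.
C = Vt/(Pplat − PEEP) = 465.0 / (7.0 − 2) = 465.0/5.0 = 93.0 mL/cmH2O.
τ = R × C = 6.521 × 0.093 L/cmH2O = 0.6065 s.
Fraction remaining = e^(−Te/τ) = e^(−0.57/0.6065) = 0.3907; trapped volume = 465.0 × 0.3907 = 181.68 mL.
Additional alveolar pressure from trapping ≈ V_trapped / C = 181.68 / 93.0 = 1.954 cmH2O.

2.0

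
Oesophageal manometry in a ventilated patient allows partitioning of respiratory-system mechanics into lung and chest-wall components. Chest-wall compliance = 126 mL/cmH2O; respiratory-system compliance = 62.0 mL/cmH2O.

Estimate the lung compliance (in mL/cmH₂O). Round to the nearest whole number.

122

1/CL = 1/Crs − 1/Ccw.
1/CL = 1/62.0 − 1/126 = 0.008193.
CL = 122.06 mL/cmH2O.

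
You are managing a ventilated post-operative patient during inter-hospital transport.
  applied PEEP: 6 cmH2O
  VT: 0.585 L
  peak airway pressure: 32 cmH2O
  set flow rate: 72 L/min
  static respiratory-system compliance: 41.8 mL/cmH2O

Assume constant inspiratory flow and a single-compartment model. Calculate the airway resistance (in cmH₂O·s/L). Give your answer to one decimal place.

10.0

Flow: 72 L/min ÷ 60 = 1.2 L/s.
Equation of motion (constant flow): PIP = Vt/C + R·V̇ + PEEP.
R·V̇ = PIP − Vt/C − PEEP = 32 − 585/41.8 − 6 = 32 − 13.995 − 6 = 12.005 cmH2O.
R = 12.005 / 1.2 = 10.004 cmH2O·s/L.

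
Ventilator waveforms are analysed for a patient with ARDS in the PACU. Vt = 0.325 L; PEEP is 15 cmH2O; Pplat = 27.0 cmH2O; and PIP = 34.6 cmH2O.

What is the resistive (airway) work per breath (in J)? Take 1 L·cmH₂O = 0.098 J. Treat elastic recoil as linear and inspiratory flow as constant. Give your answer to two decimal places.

0.24

With constant inspiratory flow the resistive pressure is constant at PIP − Pplat = 34.6 − 27.0 = 7.6 cmH2O, so resistive work = 7.6 × 0.325 = 2.47 L·cmH2O.
× 0.098 J/(L·cmH2O) → 0.2421 J.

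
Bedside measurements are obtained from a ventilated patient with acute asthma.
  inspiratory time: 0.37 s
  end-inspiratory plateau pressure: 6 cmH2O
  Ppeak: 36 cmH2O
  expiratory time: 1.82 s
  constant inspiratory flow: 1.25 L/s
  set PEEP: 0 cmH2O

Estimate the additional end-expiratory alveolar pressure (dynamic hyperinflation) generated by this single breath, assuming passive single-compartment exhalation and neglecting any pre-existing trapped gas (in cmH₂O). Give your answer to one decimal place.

2.2

Vt = flow × Ti = 1.25 L/s × 0.37 s × 1000 mL/L = 462.5 mL.
R = (PIP − Pplat)/V̇ = (36 − 6) / 1.25 = 30.0/1.25 = 24.0 cmH2O·s/L.
C = Vt/(Pplat − PEEP) = 462.5 / (6 − 0) = 462.5/6.0 = 77.083 mL/cmH2O.
τ = R × C = 24.0 × 0.07708 L/cmH2O = 1.85 s.
Fraction remaining = e^(−Te/τ) = e^(−1.82/1.85) = 0.3739; trapped volume = 462.5 × 0.3739 = 172.93 mL.
Additional alveolar pressure from trapping ≈ V_trapped / C = 172.93 / 77.083 = 2.243 cmH2O.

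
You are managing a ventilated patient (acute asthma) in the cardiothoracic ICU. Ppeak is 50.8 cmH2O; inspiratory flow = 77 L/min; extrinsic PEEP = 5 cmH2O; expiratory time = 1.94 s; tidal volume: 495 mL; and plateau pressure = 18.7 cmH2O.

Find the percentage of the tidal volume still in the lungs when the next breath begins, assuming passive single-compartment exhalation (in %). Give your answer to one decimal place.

11.7

Flow: 77 L/min ÷ 60 = 1.2833 L/s.
R = (PIP − Pplat)/V̇ = (50.8 − 18.7) / 1.2833 = 32.1/1.2833 = 25.014 cmH2O·s/L.
C = Vt/(Pplat − PEEP) = 495.0 / (18.7 − 5) = 495.0/13.7 = 36.131 mL/cmH2O.
τ = R × C = 25.014 × 0.03613 L/cmH2O = 0.9038 s.
Fraction remaining at end-expiration = e^(−Te/τ) = e^(−1.94/0.9038) = 0.1169 → 11.69%.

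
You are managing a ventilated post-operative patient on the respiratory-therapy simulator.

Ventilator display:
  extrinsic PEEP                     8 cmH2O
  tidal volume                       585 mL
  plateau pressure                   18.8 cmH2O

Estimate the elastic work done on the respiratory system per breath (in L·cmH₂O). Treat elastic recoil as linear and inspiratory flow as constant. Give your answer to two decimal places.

3.16

Elastic work ≈ ½ × (Pplat − PEEP) × Vt = 0.5 × (18.8 − 8) × 0.585 L = 0.5 × 10.8 × 0.585 = 3.159 L·cmH2O.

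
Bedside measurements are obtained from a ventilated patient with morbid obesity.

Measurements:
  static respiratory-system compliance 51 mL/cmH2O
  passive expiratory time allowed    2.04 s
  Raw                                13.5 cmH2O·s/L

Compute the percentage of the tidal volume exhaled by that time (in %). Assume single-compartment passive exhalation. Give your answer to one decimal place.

94.8

τ = R × C = 13.5 × 51 mL/cmH2O = 13.5 × 0.051 L/cmH2O = 0.6885 s.
Passive exhalation: V(t)/V₀ = e^(−t/τ) = e^(−2.04/0.6885) = 0.05167.
Fraction exhaled = 1 − 0.05167 = 0.9483 → 94.83%.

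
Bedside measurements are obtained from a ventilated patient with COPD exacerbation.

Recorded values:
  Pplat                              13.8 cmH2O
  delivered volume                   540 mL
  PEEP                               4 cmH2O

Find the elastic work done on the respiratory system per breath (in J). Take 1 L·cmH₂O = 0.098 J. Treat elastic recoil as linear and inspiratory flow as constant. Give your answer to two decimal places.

Elastic work ≈ ½ × (Pplat − PEEP) × Vt = 0.5 × (13.8 − 4) × 0.540 L = 0.5 × 9.8 × 0.540 = 2.646 L·cmH2O.
× 0.098 J/(L·cmH2O) → 0.2593 J.

0.26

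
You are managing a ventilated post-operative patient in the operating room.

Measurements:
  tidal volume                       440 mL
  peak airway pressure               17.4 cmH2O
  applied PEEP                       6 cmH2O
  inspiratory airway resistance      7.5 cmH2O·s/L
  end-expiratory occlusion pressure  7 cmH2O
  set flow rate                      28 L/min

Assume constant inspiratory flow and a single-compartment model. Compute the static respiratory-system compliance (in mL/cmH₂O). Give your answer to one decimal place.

63.8

Flow: 28 L/min ÷ 60 = 0.4667 L/s.
Total PEEP = 7 cmH2O (set 6 + intrinsic 1); this is the baseline alveolar pressure.
Equation of motion (constant flow): PIP = Vt/C + R·V̇ + PEEP.
Vt/C = PIP − R·V̇ − PEEP = 17.4 − 7.5×0.4667 − 7 = 17.4 − 3.5 − 7 = 6.9 cmH2O.
C = Vt / 6.9 = 440 / 6.9 = 63.768 mL/cmH2O.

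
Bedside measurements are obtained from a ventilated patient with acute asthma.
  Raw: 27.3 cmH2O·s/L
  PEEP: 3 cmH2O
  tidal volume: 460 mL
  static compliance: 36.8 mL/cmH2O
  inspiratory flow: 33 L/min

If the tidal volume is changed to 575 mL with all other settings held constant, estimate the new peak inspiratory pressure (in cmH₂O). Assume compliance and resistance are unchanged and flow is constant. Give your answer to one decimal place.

33.6

Flow: 33 L/min ÷ 60 = 0.55 L/s.
PIP = Vt/C + R·V̇ + PEEP (constant-flow equation of motion).
Only the elastic term changes: ΔPIP = ΔVt / C = (575 − 460) / 36.8 = 3.125 cmH2O.
Original PIP = 460/36.8 + 27.3×0.55 + 3 = 30.515 cmH2O; new PIP = 30.515 + (3.125) = 33.64 cmH2O.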